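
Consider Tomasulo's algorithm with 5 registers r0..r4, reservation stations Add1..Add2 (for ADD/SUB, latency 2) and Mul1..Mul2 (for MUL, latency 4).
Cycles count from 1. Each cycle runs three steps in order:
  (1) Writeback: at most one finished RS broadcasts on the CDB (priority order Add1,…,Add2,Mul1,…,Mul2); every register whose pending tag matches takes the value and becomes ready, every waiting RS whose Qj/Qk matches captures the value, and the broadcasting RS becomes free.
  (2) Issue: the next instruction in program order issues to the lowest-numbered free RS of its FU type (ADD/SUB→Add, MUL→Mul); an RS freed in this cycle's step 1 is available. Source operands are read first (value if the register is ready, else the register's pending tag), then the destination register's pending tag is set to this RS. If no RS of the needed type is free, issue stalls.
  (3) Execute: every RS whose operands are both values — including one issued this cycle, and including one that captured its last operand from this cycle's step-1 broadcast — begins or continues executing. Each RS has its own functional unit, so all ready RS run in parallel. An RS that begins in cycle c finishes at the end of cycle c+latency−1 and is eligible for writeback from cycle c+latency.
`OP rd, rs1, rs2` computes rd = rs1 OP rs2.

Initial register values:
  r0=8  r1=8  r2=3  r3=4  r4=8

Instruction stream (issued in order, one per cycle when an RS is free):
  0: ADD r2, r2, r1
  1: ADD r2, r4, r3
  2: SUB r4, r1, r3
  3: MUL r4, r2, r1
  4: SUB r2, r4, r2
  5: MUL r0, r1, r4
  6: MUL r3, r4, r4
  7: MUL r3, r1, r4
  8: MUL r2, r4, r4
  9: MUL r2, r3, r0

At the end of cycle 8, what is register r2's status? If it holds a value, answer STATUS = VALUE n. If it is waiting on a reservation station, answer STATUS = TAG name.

STATUS = TAG Add1

cycle 1: issue ADD r2<-Add1 // r0:8,r1:8,r2:Add1,r3:4,r4:8
cycle 2: issue ADD r2<-Add2 // r0:8,r1:8,r2:Add2,r3:4,r4:8
cycle 3: CDB Add1=11; issue SUB r4<-Add1 // r0:8,r1:8,r2:Add2,r3:4,r4:Add1
cycle 4: CDB Add2=12; issue MUL r4<-Mul1 // r0:8,r1:8,r2:12,r3:4,r4:Mul1
cycle 5: CDB Add1=4; issue SUB r2<-Add1 // r0:8,r1:8,r2:Add1,r3:4,r4:Mul1
cycle 6: issue MUL r0<-Mul2 // r0:Mul2,r1:8,r2:Add1,r3:4,r4:Mul1
cycle 7: stall // r0:Mul2,r1:8,r2:Add1,r3:4,r4:Mul1
cycle 8: CDB Mul1=96; issue MUL r3<-Mul1 // r0:Mul2,r1:8,r2:Add1,r3:Mul1,r4:96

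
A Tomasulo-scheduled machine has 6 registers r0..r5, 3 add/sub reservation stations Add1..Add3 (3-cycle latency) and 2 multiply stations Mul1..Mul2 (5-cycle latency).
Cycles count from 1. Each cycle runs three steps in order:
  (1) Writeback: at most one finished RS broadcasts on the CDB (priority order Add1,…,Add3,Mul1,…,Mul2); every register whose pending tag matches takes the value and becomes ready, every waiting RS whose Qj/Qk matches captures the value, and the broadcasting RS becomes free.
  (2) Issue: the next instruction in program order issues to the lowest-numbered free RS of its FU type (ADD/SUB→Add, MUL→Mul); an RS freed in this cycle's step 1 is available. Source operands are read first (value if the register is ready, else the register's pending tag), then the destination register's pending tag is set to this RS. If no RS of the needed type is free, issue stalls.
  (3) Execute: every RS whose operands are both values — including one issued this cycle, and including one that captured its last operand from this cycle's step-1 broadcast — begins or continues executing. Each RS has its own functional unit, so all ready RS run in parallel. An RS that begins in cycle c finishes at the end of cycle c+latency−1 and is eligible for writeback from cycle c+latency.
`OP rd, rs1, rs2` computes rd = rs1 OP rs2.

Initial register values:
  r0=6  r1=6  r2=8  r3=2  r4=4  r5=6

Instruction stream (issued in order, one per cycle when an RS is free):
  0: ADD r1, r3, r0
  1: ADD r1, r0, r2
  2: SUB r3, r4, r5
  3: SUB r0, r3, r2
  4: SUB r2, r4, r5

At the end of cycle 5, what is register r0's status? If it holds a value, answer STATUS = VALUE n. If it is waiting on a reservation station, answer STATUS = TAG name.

STATUS = TAG Add1

c1: issue ADD r1<-Add1 | r0:6,r1:Add1,r2:8,r3:2,r4:4,r5:6
c2: issue ADD r1<-Add2 | r0:6,r1:Add2,r2:8,r3:2,r4:4,r5:6
c3: issue SUB r3<-Add3 | r0:6,r1:Add2,r2:8,r3:Add3,r4:4,r5:6
c4: CDB Add1=8; issue SUB r0<-Add1 | r0:Add1,r1:Add2,r2:8,r3:Add3,r4:4,r5:6
c5: CDB Add2=14; issue SUB r2<-Add2 | r0:Add1,r1:14,r2:Add2,r3:Add3,r4:4,r5:6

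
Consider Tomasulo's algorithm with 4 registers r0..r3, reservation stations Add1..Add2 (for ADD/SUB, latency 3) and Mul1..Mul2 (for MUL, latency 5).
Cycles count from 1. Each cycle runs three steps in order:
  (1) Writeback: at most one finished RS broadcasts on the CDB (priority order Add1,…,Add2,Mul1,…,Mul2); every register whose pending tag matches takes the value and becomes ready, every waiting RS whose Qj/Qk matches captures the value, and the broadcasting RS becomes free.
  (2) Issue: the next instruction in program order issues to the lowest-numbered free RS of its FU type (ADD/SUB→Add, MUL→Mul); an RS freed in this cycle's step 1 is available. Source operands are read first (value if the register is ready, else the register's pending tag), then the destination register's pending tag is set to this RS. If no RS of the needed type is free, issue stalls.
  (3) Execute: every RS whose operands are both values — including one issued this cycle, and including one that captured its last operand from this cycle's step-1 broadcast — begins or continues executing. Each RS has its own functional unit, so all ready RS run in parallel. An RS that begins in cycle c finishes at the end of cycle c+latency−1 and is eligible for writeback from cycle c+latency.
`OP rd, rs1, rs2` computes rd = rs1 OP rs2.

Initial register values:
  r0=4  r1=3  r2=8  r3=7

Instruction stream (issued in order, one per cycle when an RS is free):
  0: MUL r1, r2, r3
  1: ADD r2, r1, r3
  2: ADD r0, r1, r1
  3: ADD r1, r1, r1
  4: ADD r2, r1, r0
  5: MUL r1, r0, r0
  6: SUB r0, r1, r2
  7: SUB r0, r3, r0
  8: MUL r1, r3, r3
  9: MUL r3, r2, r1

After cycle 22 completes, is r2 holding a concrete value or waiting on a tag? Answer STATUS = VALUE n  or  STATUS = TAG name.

c1: issue MUL r1<-Mul1 | r0:4,r1:Mul1,r2:8,r3:7
c2: issue ADD r2<-Add1 | r0:4,r1:Mul1,r2:Add1,r3:7
c3: issue ADD r0<-Add2 | r0:Add2,r1:Mul1,r2:Add1,r3:7
c4: stall | r0:Add2,r1:Mul1,r2:Add1,r3:7
c5: stall | r0:Add2,r1:Mul1,r2:Add1,r3:7
c6: CDB Mul1=56; stall | r0:Add2,r1:56,r2:Add1,r3:7
c7: stall | r0:Add2,r1:56,r2:Add1,r3:7
c8: stall | r0:Add2,r1:56,r2:Add1,r3:7
c9: CDB Add1=63; issue ADD r1<-Add1 | r0:Add2,r1:Add1,r2:63,r3:7
c10: CDB Add2=112; issue ADD r2<-Add2 | r0:112,r1:Add1,r2:Add2,r3:7
c11: issue MUL r1<-Mul1 | r0:112,r1:Mul1,r2:Add2,r3:7
c12: CDB Add1=112; issue SUB r0<-Add1 | r0:Add1,r1:Mul1,r2:Add2,r3:7
c13: stall | r0:Add1,r1:Mul1,r2:Add2,r3:7
c14: stall | r0:Add1,r1:Mul1,r2:Add2,r3:7
c15: CDB Add2=224; issue SUB r0<-Add2 | r0:Add2,r1:Mul1,r2:224,r3:7
c16: CDB Mul1=12544; issue MUL r1<-Mul1 | r0:Add2,r1:Mul1,r2:224,r3:7
c17: issue MUL r3<-Mul2 | r0:Add2,r1:Mul1,r2:224,r3:Mul2
c18: - | r0:Add2,r1:Mul1,r2:224,r3:Mul2
c19: CDB Add1=12320 | r0:Add2,r1:Mul1,r2:224,r3:Mul2
c20: - | r0:Add2,r1:Mul1,r2:224,r3:Mul2
c21: CDB Mul1=49 | r0:Add2,r1:49,r2:224,r3:Mul2
c22: CDB Add2=-12313 | r0:-12313,r1:49,r2:224,r3:Mul2

STATUS = VALUE 224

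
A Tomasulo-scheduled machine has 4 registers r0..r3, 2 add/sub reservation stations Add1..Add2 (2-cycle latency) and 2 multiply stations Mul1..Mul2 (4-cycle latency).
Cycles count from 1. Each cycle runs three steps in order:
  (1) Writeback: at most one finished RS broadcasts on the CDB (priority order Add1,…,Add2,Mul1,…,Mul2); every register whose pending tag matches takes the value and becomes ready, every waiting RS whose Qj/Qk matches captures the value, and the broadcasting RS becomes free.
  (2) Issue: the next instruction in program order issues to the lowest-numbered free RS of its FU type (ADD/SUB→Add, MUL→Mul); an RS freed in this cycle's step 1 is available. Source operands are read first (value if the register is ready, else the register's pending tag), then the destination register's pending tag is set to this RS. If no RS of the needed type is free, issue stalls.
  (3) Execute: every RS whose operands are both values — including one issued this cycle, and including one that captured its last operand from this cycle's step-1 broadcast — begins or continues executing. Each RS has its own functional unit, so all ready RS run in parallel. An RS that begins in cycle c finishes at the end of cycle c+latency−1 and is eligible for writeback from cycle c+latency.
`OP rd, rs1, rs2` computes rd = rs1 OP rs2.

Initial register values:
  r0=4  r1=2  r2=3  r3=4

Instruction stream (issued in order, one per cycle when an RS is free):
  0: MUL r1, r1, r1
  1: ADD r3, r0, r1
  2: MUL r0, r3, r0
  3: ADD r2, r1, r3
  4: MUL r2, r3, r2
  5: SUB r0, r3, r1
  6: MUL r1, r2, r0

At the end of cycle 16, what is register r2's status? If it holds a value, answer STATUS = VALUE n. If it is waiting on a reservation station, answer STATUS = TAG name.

STATUS = VALUE 96

  c1: issue MUL r1<-Mul1  regs: r0:4,r1:Mul1,r2:3,r3:4
  c2: issue ADD r3<-Add1  regs: r0:4,r1:Mul1,r2:3,r3:Add1
  c3: issue MUL r0<-Mul2  regs: r0:Mul2,r1:Mul1,r2:3,r3:Add1
  c4: issue ADD r2<-Add2  regs: r0:Mul2,r1:Mul1,r2:Add2,r3:Add1
  c5: CDB Mul1=4; issue MUL r2<-Mul1  regs: r0:Mul2,r1:4,r2:Mul1,r3:Add1
  c6: stall  regs: r0:Mul2,r1:4,r2:Mul1,r3:Add1
  c7: CDB Add1=8; issue SUB r0<-Add1  regs: r0:Add1,r1:4,r2:Mul1,r3:8
  c8: stall  regs: r0:Add1,r1:4,r2:Mul1,r3:8
  c9: CDB Add1=4; stall  regs: r0:4,r1:4,r2:Mul1,r3:8
  c10: CDB Add2=12; stall  regs: r0:4,r1:4,r2:Mul1,r3:8
  c11: CDB Mul2=32; issue MUL r1<-Mul2  regs: r0:4,r1:Mul2,r2:Mul1,r3:8
  c12: -  regs: r0:4,r1:Mul2,r2:Mul1,r3:8
  c13: -  regs: r0:4,r1:Mul2,r2:Mul1,r3:8
  c14: CDB Mul1=96  regs: r0:4,r1:Mul2,r2:96,r3:8
  c15: -  regs: r0:4,r1:Mul2,r2:96,r3:8
  c16: -  regs: r0:4,r1:Mul2,r2:96,r3:8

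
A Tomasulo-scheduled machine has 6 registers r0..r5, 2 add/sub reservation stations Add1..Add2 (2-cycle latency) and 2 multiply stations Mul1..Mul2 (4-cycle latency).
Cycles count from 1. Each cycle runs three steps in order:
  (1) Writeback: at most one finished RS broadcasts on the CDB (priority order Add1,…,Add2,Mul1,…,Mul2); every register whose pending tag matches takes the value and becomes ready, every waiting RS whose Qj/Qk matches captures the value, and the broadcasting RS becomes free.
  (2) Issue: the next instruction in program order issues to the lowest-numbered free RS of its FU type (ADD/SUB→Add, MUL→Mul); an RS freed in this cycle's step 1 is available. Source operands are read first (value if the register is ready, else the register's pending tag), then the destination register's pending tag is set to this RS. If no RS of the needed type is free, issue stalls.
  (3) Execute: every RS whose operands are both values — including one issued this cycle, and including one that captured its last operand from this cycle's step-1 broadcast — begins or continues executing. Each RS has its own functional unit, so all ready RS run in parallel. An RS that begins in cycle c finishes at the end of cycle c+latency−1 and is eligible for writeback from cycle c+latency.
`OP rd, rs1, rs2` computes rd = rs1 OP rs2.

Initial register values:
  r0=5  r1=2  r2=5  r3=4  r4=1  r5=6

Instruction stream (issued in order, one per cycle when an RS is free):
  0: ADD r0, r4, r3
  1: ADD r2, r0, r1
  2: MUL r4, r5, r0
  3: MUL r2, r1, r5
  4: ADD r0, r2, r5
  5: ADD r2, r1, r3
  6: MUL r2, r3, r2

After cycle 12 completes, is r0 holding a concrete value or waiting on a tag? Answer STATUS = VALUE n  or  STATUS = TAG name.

  c1: issue ADD r0<-Add1  regs: r0:Add1,r1:2,r2:5,r3:4,r4:1,r5:6
  c2: issue ADD r2<-Add2  regs: r0:Add1,r1:2,r2:Add2,r3:4,r4:1,r5:6
  c3: CDB Add1=5; issue MUL r4<-Mul1  regs: r0:5,r1:2,r2:Add2,r3:4,r4:Mul1,r5:6
  c4: issue MUL r2<-Mul2  regs: r0:5,r1:2,r2:Mul2,r3:4,r4:Mul1,r5:6
  c5: CDB Add2=7; issue ADD r0<-Add1  regs: r0:Add1,r1:2,r2:Mul2,r3:4,r4:Mul1,r5:6
  c6: issue ADD r2<-Add2  regs: r0:Add1,r1:2,r2:Add2,r3:4,r4:Mul1,r5:6
  c7: CDB Mul1=30; issue MUL r2<-Mul1  regs: r0:Add1,r1:2,r2:Mul1,r3:4,r4:30,r5:6
  c8: CDB Add2=6  regs: r0:Add1,r1:2,r2:Mul1,r3:4,r4:30,r5:6
  c9: CDB Mul2=12  regs: r0:Add1,r1:2,r2:Mul1,r3:4,r4:30,r5:6
  c10: -  regs: r0:Add1,r1:2,r2:Mul1,r3:4,r4:30,r5:6
  c11: CDB Add1=18  regs: r0:18,r1:2,r2:Mul1,r3:4,r4:30,r5:6
  c12: CDB Mul1=24  regs: r0:18,r1:2,r2:24,r3:4,r4:30,r5:6

STATUS = VALUE 18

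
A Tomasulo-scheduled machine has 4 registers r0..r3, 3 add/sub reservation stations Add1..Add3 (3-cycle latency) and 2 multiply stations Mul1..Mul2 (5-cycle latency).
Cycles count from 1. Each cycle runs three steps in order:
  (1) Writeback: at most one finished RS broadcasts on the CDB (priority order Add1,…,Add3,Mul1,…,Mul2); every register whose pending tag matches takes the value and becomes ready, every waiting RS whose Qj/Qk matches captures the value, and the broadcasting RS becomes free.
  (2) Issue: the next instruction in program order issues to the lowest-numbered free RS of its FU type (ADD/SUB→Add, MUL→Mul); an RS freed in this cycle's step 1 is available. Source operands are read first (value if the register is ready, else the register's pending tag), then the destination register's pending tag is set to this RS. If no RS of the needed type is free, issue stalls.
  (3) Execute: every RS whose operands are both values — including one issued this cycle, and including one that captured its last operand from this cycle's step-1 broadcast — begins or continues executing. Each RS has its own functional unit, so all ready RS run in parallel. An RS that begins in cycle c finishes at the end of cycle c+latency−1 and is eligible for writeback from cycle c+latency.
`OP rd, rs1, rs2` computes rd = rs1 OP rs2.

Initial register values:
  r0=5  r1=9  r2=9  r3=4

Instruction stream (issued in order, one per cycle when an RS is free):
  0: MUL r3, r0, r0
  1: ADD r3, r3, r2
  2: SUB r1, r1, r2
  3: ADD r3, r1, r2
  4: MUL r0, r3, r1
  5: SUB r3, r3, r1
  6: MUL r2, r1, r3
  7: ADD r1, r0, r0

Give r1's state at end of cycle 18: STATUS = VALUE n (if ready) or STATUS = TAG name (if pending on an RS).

  c1: issue MUL r3<-Mul1  regs: r0:5,r1:9,r2:9,r3:Mul1
  c2: issue ADD r3<-Add1  regs: r0:5,r1:9,r2:9,r3:Add1
  c3: issue SUB r1<-Add2  regs: r0:5,r1:Add2,r2:9,r3:Add1
  c4: issue ADD r3<-Add3  regs: r0:5,r1:Add2,r2:9,r3:Add3
  c5: issue MUL r0<-Mul2  regs: r0:Mul2,r1:Add2,r2:9,r3:Add3
  c6: CDB Add2=0; issue SUB r3<-Add2  regs: r0:Mul2,r1:0,r2:9,r3:Add2
  c7: CDB Mul1=25; issue MUL r2<-Mul1  regs: r0:Mul2,r1:0,r2:Mul1,r3:Add2
  c8: stall  regs: r0:Mul2,r1:0,r2:Mul1,r3:Add2
  c9: CDB Add3=9; issue ADD r1<-Add3  regs: r0:Mul2,r1:Add3,r2:Mul1,r3:Add2
  c10: CDB Add1=34  regs: r0:Mul2,r1:Add3,r2:Mul1,r3:Add2
  c11: -  regs: r0:Mul2,r1:Add3,r2:Mul1,r3:Add2
  c12: CDB Add2=9  regs: r0:Mul2,r1:Add3,r2:Mul1,r3:9
  c13: -  regs: r0:Mul2,r1:Add3,r2:Mul1,r3:9
  c14: CDB Mul2=0  regs: r0:0,r1:Add3,r2:Mul1,r3:9
  c15: -  regs: r0:0,r1:Add3,r2:Mul1,r3:9
  c16: -  regs: r0:0,r1:Add3,r2:Mul1,r3:9
  c17: CDB Add3=0  regs: r0:0,r1:0,r2:Mul1,r3:9
  c18: CDB Mul1=0  regs: r0:0,r1:0,r2:0,r3:9

STATUS = VALUE 0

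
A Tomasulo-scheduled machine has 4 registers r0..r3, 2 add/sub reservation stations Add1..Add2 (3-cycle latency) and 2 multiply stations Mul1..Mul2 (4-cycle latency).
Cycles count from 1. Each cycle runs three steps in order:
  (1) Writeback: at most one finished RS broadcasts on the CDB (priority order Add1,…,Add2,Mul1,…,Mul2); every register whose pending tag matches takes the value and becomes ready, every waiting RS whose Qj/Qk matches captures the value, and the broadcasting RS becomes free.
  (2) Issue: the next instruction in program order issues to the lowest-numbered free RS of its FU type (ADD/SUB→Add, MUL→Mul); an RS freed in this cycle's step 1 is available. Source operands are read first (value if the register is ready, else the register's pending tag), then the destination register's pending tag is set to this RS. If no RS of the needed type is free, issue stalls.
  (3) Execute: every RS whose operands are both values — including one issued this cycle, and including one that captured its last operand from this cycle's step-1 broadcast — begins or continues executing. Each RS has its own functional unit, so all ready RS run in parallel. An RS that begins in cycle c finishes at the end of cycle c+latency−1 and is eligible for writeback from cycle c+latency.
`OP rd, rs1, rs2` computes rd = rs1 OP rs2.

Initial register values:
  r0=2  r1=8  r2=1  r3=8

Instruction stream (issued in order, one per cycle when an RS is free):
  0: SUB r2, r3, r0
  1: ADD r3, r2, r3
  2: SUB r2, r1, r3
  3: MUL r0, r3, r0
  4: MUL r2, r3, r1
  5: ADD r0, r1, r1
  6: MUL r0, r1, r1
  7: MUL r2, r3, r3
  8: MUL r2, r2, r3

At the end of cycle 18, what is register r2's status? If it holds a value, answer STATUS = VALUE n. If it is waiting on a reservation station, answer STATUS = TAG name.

c1: issue SUB r2<-Add1 | r0:2,r1:8,r2:Add1,r3:8
c2: issue ADD r3<-Add2 | r0:2,r1:8,r2:Add1,r3:Add2
c3: stall | r0:2,r1:8,r2:Add1,r3:Add2
c4: CDB Add1=6; issue SUB r2<-Add1 | r0:2,r1:8,r2:Add1,r3:Add2
c5: issue MUL r0<-Mul1 | r0:Mul1,r1:8,r2:Add1,r3:Add2
c6: issue MUL r2<-Mul2 | r0:Mul1,r1:8,r2:Mul2,r3:Add2
c7: CDB Add2=14; issue ADD r0<-Add2 | r0:Add2,r1:8,r2:Mul2,r3:14
c8: stall | r0:Add2,r1:8,r2:Mul2,r3:14
c9: stall | r0:Add2,r1:8,r2:Mul2,r3:14
c10: CDB Add1=-6; stall | r0:Add2,r1:8,r2:Mul2,r3:14
c11: CDB Add2=16; stall | r0:16,r1:8,r2:Mul2,r3:14
c12: CDB Mul1=28; issue MUL r0<-Mul1 | r0:Mul1,r1:8,r2:Mul2,r3:14
c13: CDB Mul2=112; issue MUL r2<-Mul2 | r0:Mul1,r1:8,r2:Mul2,r3:14
c14: stall | r0:Mul1,r1:8,r2:Mul2,r3:14
c15: stall | r0:Mul1,r1:8,r2:Mul2,r3:14
c16: CDB Mul1=64; issue MUL r2<-Mul1 | r0:64,r1:8,r2:Mul1,r3:14
c17: CDB Mul2=196 | r0:64,r1:8,r2:Mul1,r3:14
c18: - | r0:64,r1:8,r2:Mul1,r3:14

STATUS = TAG Mul1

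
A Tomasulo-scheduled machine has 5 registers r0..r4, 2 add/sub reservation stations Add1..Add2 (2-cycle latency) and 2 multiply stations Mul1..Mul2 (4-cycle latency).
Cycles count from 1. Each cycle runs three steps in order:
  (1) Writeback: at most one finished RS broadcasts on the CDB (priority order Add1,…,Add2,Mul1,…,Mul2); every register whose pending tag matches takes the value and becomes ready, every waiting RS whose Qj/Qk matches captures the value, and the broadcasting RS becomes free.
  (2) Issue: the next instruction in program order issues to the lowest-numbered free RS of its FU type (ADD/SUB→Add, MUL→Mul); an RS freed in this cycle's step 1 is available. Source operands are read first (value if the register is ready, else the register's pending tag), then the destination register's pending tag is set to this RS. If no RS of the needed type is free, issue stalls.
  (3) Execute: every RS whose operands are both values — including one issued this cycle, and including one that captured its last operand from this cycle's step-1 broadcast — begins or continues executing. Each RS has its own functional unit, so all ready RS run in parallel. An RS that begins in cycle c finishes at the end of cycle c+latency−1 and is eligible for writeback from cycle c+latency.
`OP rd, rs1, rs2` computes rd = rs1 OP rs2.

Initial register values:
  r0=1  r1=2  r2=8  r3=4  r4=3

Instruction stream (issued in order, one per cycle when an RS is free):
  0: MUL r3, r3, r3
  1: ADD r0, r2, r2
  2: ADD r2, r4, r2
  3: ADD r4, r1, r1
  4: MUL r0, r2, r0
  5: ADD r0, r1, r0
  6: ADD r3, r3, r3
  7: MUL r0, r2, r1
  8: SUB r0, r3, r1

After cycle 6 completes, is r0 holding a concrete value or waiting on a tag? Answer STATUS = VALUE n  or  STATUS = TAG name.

c1: issue MUL r3<-Mul1 | r0:1,r1:2,r2:8,r3:Mul1,r4:3
c2: issue ADD r0<-Add1 | r0:Add1,r1:2,r2:8,r3:Mul1,r4:3
c3: issue ADD r2<-Add2 | r0:Add1,r1:2,r2:Add2,r3:Mul1,r4:3
c4: CDB Add1=16; issue ADD r4<-Add1 | r0:16,r1:2,r2:Add2,r3:Mul1,r4:Add1
c5: CDB Add2=11; issue MUL r0<-Mul2 | r0:Mul2,r1:2,r2:11,r3:Mul1,r4:Add1
c6: CDB Add1=4; issue ADD r0<-Add1 | r0:Add1,r1:2,r2:11,r3:Mul1,r4:4

STATUS = TAG Add1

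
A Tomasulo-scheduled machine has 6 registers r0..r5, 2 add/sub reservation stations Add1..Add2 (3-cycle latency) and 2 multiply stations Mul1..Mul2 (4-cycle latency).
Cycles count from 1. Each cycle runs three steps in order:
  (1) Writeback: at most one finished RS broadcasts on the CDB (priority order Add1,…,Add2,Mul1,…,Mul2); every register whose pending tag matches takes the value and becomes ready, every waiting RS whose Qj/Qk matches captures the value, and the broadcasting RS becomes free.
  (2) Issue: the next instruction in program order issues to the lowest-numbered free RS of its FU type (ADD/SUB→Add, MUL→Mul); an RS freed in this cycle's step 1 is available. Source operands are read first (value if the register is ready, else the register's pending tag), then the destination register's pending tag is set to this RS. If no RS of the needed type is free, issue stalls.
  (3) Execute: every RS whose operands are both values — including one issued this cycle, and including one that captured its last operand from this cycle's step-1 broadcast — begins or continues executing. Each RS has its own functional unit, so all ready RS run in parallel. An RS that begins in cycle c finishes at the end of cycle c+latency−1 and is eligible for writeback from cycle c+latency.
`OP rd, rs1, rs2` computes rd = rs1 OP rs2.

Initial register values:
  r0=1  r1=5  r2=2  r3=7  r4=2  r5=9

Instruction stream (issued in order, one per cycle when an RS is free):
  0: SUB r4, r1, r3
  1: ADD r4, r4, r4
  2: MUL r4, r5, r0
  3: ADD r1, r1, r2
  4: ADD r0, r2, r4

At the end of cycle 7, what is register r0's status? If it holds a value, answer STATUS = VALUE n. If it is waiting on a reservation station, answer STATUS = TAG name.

STATUS = TAG Add1

cycle 1: issue SUB r4<-Add1 // r0:1,r1:5,r2:2,r3:7,r4:Add1,r5:9
cycle 2: issue ADD r4<-Add2 // r0:1,r1:5,r2:2,r3:7,r4:Add2,r5:9
cycle 3: issue MUL r4<-Mul1 // r0:1,r1:5,r2:2,r3:7,r4:Mul1,r5:9
cycle 4: CDB Add1=-2; issue ADD r1<-Add1 // r0:1,r1:Add1,r2:2,r3:7,r4:Mul1,r5:9
cycle 5: stall // r0:1,r1:Add1,r2:2,r3:7,r4:Mul1,r5:9
cycle 6: stall // r0:1,r1:Add1,r2:2,r3:7,r4:Mul1,r5:9
cycle 7: CDB Add1=7; issue ADD r0<-Add1 // r0:Add1,r1:7,r2:2,r3:7,r4:Mul1,r5:9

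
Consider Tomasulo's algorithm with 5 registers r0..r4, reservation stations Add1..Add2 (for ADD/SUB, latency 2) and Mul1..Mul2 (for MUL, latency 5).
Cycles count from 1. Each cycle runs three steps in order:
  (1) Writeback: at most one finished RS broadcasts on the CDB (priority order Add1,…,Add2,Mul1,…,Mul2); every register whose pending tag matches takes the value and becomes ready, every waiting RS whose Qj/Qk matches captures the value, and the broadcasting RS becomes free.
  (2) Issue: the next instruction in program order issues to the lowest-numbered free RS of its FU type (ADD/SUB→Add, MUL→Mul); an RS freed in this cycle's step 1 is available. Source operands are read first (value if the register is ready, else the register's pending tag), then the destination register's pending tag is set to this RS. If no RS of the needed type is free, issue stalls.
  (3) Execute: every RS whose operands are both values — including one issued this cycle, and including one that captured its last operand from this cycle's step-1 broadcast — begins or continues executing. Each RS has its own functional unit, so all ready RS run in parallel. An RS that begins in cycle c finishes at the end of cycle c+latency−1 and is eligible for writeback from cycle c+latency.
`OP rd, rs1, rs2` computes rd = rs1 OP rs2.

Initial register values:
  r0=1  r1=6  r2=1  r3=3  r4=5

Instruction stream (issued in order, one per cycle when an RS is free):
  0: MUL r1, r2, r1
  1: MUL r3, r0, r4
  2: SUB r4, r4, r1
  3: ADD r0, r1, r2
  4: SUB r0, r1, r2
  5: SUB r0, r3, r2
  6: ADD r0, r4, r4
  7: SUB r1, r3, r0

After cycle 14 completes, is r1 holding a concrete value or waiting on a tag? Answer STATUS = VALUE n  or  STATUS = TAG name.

STATUS = VALUE 7

c1: issue MUL r1<-Mul1 | r0:1,r1:Mul1,r2:1,r3:3,r4:5
c2: issue MUL r3<-Mul2 | r0:1,r1:Mul1,r2:1,r3:Mul2,r4:5
c3: issue SUB r4<-Add1 | r0:1,r1:Mul1,r2:1,r3:Mul2,r4:Add1
c4: issue ADD r0<-Add2 | r0:Add2,r1:Mul1,r2:1,r3:Mul2,r4:Add1
c5: stall | r0:Add2,r1:Mul1,r2:1,r3:Mul2,r4:Add1
c6: CDB Mul1=6; stall | r0:Add2,r1:6,r2:1,r3:Mul2,r4:Add1
c7: CDB Mul2=5; stall | r0:Add2,r1:6,r2:1,r3:5,r4:Add1
c8: CDB Add1=-1; issue SUB r0<-Add1 | r0:Add1,r1:6,r2:1,r3:5,r4:-1
c9: CDB Add2=7; issue SUB r0<-Add2 | r0:Add2,r1:6,r2:1,r3:5,r4:-1
c10: CDB Add1=5; issue ADD r0<-Add1 | r0:Add1,r1:6,r2:1,r3:5,r4:-1
c11: CDB Add2=4; issue SUB r1<-Add2 | r0:Add1,r1:Add2,r2:1,r3:5,r4:-1
c12: CDB Add1=-2 | r0:-2,r1:Add2,r2:1,r3:5,r4:-1
c13: - | r0:-2,r1:Add2,r2:1,r3:5,r4:-1
c14: CDB Add2=7 | r0:-2,r1:7,r2:1,r3:5,r4:-1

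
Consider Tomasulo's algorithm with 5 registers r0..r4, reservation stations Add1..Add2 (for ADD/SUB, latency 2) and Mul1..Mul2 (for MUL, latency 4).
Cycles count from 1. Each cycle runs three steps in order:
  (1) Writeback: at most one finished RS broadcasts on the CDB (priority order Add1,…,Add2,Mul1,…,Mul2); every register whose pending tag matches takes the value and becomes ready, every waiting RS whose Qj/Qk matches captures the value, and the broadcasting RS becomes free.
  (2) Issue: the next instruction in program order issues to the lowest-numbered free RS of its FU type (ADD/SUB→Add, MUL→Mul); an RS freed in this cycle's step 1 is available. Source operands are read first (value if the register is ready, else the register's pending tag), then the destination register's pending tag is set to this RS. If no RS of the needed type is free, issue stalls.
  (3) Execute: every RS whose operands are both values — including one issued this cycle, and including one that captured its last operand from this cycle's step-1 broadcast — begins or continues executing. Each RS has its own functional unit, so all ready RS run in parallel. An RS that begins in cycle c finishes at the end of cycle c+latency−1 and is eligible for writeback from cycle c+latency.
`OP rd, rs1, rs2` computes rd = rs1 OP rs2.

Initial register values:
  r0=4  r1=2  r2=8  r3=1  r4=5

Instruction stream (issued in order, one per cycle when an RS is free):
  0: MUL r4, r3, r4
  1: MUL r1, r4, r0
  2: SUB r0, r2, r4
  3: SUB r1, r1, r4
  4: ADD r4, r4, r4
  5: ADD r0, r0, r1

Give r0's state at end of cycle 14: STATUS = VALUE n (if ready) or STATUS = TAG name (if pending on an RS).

STATUS = VALUE 18

cycle 1: issue MUL r4<-Mul1 // r0:4,r1:2,r2:8,r3:1,r4:Mul1
cycle 2: issue MUL r1<-Mul2 // r0:4,r1:Mul2,r2:8,r3:1,r4:Mul1
cycle 3: issue SUB r0<-Add1 // r0:Add1,r1:Mul2,r2:8,r3:1,r4:Mul1
cycle 4: issue SUB r1<-Add2 // r0:Add1,r1:Add2,r2:8,r3:1,r4:Mul1
cycle 5: CDB Mul1=5; stall // r0:Add1,r1:Add2,r2:8,r3:1,r4:5
cycle 6: stall // r0:Add1,r1:Add2,r2:8,r3:1,r4:5
cycle 7: CDB Add1=3; issue ADD r4<-Add1 // r0:3,r1:Add2,r2:8,r3:1,r4:Add1
cycle 8: stall // r0:3,r1:Add2,r2:8,r3:1,r4:Add1
cycle 9: CDB Add1=10; issue ADD r0<-Add1 // r0:Add1,r1:Add2,r2:8,r3:1,r4:10
cycle 10: CDB Mul2=20 // r0:Add1,r1:Add2,r2:8,r3:1,r4:10
cycle 11: - // r0:Add1,r1:Add2,r2:8,r3:1,r4:10
cycle 12: CDB Add2=15 // r0:Add1,r1:15,r2:8,r3:1,r4:10
cycle 13: - // r0:Add1,r1:15,r2:8,r3:1,r4:10
cycle 14: CDB Add1=18 // r0:18,r1:15,r2:8,r3:1,r4:10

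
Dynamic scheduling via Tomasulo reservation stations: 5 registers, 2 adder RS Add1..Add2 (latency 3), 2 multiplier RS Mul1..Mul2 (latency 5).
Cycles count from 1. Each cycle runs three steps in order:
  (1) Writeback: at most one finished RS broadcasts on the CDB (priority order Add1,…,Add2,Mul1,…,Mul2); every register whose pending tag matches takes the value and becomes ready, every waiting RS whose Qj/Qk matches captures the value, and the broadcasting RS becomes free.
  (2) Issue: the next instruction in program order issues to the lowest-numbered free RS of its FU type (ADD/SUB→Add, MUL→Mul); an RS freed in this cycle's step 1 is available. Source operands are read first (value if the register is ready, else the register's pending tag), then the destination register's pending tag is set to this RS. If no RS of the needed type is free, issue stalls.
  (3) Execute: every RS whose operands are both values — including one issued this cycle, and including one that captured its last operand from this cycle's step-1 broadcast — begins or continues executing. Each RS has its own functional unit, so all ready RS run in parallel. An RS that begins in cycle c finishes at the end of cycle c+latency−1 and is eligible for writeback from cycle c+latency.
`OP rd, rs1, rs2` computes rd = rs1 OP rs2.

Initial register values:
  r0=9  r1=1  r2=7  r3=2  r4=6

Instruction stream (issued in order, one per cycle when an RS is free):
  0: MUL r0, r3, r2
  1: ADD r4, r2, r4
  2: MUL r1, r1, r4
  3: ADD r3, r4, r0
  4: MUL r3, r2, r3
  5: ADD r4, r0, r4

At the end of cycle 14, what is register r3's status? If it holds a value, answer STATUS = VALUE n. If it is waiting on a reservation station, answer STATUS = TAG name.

STATUS = VALUE 189

c1: issue MUL r0<-Mul1 | r0:Mul1,r1:1,r2:7,r3:2,r4:6
c2: issue ADD r4<-Add1 | r0:Mul1,r1:1,r2:7,r3:2,r4:Add1
c3: issue MUL r1<-Mul2 | r0:Mul1,r1:Mul2,r2:7,r3:2,r4:Add1
c4: issue ADD r3<-Add2 | r0:Mul1,r1:Mul2,r2:7,r3:Add2,r4:Add1
c5: CDB Add1=13; stall | r0:Mul1,r1:Mul2,r2:7,r3:Add2,r4:13
c6: CDB Mul1=14; issue MUL r3<-Mul1 | r0:14,r1:Mul2,r2:7,r3:Mul1,r4:13
c7: issue ADD r4<-Add1 | r0:14,r1:Mul2,r2:7,r3:Mul1,r4:Add1
c8: - | r0:14,r1:Mul2,r2:7,r3:Mul1,r4:Add1
c9: CDB Add2=27 | r0:14,r1:Mul2,r2:7,r3:Mul1,r4:Add1
c10: CDB Add1=27 | r0:14,r1:Mul2,r2:7,r3:Mul1,r4:27
c11: CDB Mul2=13 | r0:14,r1:13,r2:7,r3:Mul1,r4:27
c12: - | r0:14,r1:13,r2:7,r3:Mul1,r4:27
c13: - | r0:14,r1:13,r2:7,r3:Mul1,r4:27
c14: CDB Mul1=189 | r0:14,r1:13,r2:7,r3:189,r4:27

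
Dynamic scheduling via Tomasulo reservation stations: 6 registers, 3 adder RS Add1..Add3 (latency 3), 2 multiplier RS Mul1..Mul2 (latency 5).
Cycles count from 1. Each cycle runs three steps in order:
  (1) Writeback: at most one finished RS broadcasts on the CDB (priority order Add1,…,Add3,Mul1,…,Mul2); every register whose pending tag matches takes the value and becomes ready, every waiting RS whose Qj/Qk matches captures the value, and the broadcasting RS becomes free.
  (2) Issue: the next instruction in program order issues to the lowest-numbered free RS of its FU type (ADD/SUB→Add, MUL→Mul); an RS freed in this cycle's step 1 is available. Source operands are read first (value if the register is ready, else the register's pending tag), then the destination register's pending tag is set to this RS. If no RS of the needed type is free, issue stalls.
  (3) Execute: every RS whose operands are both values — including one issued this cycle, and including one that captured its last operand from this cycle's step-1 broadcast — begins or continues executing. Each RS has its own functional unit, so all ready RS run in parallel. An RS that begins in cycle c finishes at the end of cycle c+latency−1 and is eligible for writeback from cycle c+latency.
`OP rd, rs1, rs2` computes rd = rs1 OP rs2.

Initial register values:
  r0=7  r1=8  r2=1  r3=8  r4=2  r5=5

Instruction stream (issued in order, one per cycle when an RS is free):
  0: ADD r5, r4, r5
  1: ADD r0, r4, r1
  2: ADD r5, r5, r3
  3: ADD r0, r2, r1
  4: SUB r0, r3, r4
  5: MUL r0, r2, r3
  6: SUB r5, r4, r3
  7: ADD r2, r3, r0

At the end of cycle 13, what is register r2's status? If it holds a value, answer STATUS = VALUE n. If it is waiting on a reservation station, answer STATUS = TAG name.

  c1: issue ADD r5<-Add1  regs: r0:7,r1:8,r2:1,r3:8,r4:2,r5:Add1
  c2: issue ADD r0<-Add2  regs: r0:Add2,r1:8,r2:1,r3:8,r4:2,r5:Add1
  c3: issue ADD r5<-Add3  regs: r0:Add2,r1:8,r2:1,r3:8,r4:2,r5:Add3
  c4: CDB Add1=7; issue ADD r0<-Add1  regs: r0:Add1,r1:8,r2:1,r3:8,r4:2,r5:Add3
  c5: CDB Add2=10; issue SUB r0<-Add2  regs: r0:Add2,r1:8,r2:1,r3:8,r4:2,r5:Add3
  c6: issue MUL r0<-Mul1  regs: r0:Mul1,r1:8,r2:1,r3:8,r4:2,r5:Add3
  c7: CDB Add1=9; issue SUB r5<-Add1  regs: r0:Mul1,r1:8,r2:1,r3:8,r4:2,r5:Add1
  c8: CDB Add2=6; issue ADD r2<-Add2  regs: r0:Mul1,r1:8,r2:Add2,r3:8,r4:2,r5:Add1
  c9: CDB Add3=15  regs: r0:Mul1,r1:8,r2:Add2,r3:8,r4:2,r5:Add1
  c10: CDB Add1=-6  regs: r0:Mul1,r1:8,r2:Add2,r3:8,r4:2,r5:-6
  c11: CDB Mul1=8  regs: r0:8,r1:8,r2:Add2,r3:8,r4:2,r5:-6
  c12: -  regs: r0:8,r1:8,r2:Add2,r3:8,r4:2,r5:-6
  c13: -  regs: r0:8,r1:8,r2:Add2,r3:8,r4:2,r5:-6

STATUS = TAG Add2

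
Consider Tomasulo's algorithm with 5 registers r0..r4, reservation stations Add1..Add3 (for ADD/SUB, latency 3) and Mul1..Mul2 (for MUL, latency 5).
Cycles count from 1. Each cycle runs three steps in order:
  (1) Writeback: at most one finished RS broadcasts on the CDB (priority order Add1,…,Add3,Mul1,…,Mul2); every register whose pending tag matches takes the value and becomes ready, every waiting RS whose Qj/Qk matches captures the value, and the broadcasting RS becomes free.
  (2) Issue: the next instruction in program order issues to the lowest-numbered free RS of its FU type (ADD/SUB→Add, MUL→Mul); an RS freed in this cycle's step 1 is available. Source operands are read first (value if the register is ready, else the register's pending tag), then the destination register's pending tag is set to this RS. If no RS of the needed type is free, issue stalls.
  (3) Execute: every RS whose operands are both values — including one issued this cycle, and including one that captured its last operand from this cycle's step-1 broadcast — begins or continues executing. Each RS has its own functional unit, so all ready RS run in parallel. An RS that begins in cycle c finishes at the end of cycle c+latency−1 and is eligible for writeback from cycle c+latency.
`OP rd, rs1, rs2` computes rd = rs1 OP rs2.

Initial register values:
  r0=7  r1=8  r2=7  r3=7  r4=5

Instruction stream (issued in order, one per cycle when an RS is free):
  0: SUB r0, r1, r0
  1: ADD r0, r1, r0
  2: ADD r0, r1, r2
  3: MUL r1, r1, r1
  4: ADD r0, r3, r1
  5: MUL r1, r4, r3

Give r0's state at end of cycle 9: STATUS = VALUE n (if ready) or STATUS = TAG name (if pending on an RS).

STATUS = TAG Add1

  c1: issue SUB r0<-Add1  regs: r0:Add1,r1:8,r2:7,r3:7,r4:5
  c2: issue ADD r0<-Add2  regs: r0:Add2,r1:8,r2:7,r3:7,r4:5
  c3: issue ADD r0<-Add3  regs: r0:Add3,r1:8,r2:7,r3:7,r4:5
  c4: CDB Add1=1; issue MUL r1<-Mul1  regs: r0:Add3,r1:Mul1,r2:7,r3:7,r4:5
  c5: issue ADD r0<-Add1  regs: r0:Add1,r1:Mul1,r2:7,r3:7,r4:5
  c6: CDB Add3=15; issue MUL r1<-Mul2  regs: r0:Add1,r1:Mul2,r2:7,r3:7,r4:5
  c7: CDB Add2=9  regs: r0:Add1,r1:Mul2,r2:7,r3:7,r4:5
  c8: -  regs: r0:Add1,r1:Mul2,r2:7,r3:7,r4:5
  c9: CDB Mul1=64  regs: r0:Add1,r1:Mul2,r2:7,r3:7,r4:5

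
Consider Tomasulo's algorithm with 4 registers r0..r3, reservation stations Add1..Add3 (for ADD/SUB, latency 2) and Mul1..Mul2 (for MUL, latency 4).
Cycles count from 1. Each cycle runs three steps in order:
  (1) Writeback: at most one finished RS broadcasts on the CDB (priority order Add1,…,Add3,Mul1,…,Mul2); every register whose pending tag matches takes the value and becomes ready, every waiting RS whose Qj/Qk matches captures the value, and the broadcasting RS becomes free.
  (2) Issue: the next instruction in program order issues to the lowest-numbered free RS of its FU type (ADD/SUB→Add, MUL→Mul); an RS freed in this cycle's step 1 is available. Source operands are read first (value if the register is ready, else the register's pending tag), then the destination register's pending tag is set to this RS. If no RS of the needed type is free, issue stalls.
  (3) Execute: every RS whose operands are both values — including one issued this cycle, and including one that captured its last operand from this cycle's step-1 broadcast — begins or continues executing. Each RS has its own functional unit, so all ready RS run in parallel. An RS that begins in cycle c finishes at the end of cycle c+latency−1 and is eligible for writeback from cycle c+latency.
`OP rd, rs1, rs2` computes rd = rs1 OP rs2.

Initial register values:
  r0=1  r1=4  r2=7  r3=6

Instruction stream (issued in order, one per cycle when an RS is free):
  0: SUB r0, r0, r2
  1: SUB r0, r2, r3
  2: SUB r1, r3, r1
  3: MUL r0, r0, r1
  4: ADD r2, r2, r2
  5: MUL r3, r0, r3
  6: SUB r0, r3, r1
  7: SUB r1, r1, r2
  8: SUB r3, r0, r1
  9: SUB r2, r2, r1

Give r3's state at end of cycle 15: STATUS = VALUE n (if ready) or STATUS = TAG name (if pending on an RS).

  c1: issue SUB r0<-Add1  regs: r0:Add1,r1:4,r2:7,r3:6
  c2: issue SUB r0<-Add2  regs: r0:Add2,r1:4,r2:7,r3:6
  c3: CDB Add1=-6; issue SUB r1<-Add1  regs: r0:Add2,r1:Add1,r2:7,r3:6
  c4: CDB Add2=1; issue MUL r0<-Mul1  regs: r0:Mul1,r1:Add1,r2:7,r3:6
  c5: CDB Add1=2; issue ADD r2<-Add1  regs: r0:Mul1,r1:2,r2:Add1,r3:6
  c6: issue MUL r3<-Mul2  regs: r0:Mul1,r1:2,r2:Add1,r3:Mul2
  c7: CDB Add1=14; issue SUB r0<-Add1  regs: r0:Add1,r1:2,r2:14,r3:Mul2
  c8: issue SUB r1<-Add2  regs: r0:Add1,r1:Add2,r2:14,r3:Mul2
  c9: CDB Mul1=2; issue SUB r3<-Add3  regs: r0:Add1,r1:Add2,r2:14,r3:Add3
  c10: CDB Add2=-12; issue SUB r2<-Add2  regs: r0:Add1,r1:-12,r2:Add2,r3:Add3
  c11: -  regs: r0:Add1,r1:-12,r2:Add2,r3:Add3
  c12: CDB Add2=26  regs: r0:Add1,r1:-12,r2:26,r3:Add3
  c13: CDB Mul2=12  regs: r0:Add1,r1:-12,r2:26,r3:Add3
  c14: -  regs: r0:Add1,r1:-12,r2:26,r3:Add3
  c15: CDB Add1=10  regs: r0:10,r1:-12,r2:26,r3:Add3

STATUS = TAG Add3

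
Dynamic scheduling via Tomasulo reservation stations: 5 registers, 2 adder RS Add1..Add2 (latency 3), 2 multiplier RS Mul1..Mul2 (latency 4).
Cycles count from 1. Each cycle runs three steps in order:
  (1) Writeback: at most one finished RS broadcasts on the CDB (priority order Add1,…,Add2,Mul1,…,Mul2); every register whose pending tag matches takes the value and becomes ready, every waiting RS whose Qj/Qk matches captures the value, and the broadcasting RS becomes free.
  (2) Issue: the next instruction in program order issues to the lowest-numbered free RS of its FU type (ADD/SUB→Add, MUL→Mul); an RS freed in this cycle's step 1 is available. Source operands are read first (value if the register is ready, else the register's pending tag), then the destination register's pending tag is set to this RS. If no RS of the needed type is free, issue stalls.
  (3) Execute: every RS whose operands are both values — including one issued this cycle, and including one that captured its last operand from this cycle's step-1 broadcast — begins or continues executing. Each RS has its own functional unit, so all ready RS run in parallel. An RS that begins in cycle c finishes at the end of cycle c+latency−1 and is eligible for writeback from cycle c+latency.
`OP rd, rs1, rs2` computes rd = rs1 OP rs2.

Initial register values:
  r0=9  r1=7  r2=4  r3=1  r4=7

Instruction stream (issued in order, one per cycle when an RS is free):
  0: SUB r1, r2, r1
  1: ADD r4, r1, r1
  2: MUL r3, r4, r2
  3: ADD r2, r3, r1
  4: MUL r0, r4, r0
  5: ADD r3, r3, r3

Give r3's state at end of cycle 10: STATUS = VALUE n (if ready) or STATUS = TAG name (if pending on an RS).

c1: issue SUB r1<-Add1 | r0:9,r1:Add1,r2:4,r3:1,r4:7
c2: issue ADD r4<-Add2 | r0:9,r1:Add1,r2:4,r3:1,r4:Add2
c3: issue MUL r3<-Mul1 | r0:9,r1:Add1,r2:4,r3:Mul1,r4:Add2
c4: CDB Add1=-3; issue ADD r2<-Add1 | r0:9,r1:-3,r2:Add1,r3:Mul1,r4:Add2
c5: issue MUL r0<-Mul2 | r0:Mul2,r1:-3,r2:Add1,r3:Mul1,r4:Add2
c6: stall | r0:Mul2,r1:-3,r2:Add1,r3:Mul1,r4:Add2
c7: CDB Add2=-6; issue ADD r3<-Add2 | r0:Mul2,r1:-3,r2:Add1,r3:Add2,r4:-6
c8: - | r0:Mul2,r1:-3,r2:Add1,r3:Add2,r4:-6
c9: - | r0:Mul2,r1:-3,r2:Add1,r3:Add2,r4:-6
c10: - | r0:Mul2,r1:-3,r2:Add1,r3:Add2,r4:-6

STATUS = TAG Add2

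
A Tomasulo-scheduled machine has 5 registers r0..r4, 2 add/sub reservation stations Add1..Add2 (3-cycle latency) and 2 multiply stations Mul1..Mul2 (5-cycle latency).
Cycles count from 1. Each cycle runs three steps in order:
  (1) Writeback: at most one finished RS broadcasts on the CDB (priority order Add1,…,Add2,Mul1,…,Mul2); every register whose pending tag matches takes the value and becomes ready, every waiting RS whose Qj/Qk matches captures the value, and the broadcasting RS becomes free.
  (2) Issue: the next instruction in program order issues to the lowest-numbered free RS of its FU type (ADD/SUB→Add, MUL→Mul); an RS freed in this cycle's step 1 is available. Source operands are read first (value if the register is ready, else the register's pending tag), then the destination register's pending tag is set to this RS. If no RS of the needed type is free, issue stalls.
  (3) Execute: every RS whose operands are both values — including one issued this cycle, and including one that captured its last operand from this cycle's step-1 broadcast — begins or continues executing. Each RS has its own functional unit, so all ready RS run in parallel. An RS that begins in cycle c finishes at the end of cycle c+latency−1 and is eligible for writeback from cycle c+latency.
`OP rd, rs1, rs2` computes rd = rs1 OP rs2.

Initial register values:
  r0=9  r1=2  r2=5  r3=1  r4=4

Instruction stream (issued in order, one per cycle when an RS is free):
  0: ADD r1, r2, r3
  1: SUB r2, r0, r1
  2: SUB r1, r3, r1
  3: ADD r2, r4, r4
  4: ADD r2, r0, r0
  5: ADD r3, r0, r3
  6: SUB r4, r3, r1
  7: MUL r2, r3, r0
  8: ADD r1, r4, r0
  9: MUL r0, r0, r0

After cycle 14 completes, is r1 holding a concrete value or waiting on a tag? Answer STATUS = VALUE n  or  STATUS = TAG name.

  c1: issue ADD r1<-Add1  regs: r0:9,r1:Add1,r2:5,r3:1,r4:4
  c2: issue SUB r2<-Add2  regs: r0:9,r1:Add1,r2:Add2,r3:1,r4:4
  c3: stall  regs: r0:9,r1:Add1,r2:Add2,r3:1,r4:4
  c4: CDB Add1=6; issue SUB r1<-Add1  regs: r0:9,r1:Add1,r2:Add2,r3:1,r4:4
  c5: stall  regs: r0:9,r1:Add1,r2:Add2,r3:1,r4:4
  c6: stall  regs: r0:9,r1:Add1,r2:Add2,r3:1,r4:4
  c7: CDB Add1=-5; issue ADD r2<-Add1  regs: r0:9,r1:-5,r2:Add1,r3:1,r4:4
  c8: CDB Add2=3; issue ADD r2<-Add2  regs: r0:9,r1:-5,r2:Add2,r3:1,r4:4
  c9: stall  regs: r0:9,r1:-5,r2:Add2,r3:1,r4:4
  c10: CDB Add1=8; issue ADD r3<-Add1  regs: r0:9,r1:-5,r2:Add2,r3:Add1,r4:4
  c11: CDB Add2=18; issue SUB r4<-Add2  regs: r0:9,r1:-5,r2:18,r3:Add1,r4:Add2
  c12: issue MUL r2<-Mul1  regs: r0:9,r1:-5,r2:Mul1,r3:Add1,r4:Add2
  c13: CDB Add1=10; issue ADD r1<-Add1  regs: r0:9,r1:Add1,r2:Mul1,r3:10,r4:Add2
  c14: issue MUL r0<-Mul2  regs: r0:Mul2,r1:Add1,r2:Mul1,r3:10,r4:Add2

STATUS = TAG Add1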